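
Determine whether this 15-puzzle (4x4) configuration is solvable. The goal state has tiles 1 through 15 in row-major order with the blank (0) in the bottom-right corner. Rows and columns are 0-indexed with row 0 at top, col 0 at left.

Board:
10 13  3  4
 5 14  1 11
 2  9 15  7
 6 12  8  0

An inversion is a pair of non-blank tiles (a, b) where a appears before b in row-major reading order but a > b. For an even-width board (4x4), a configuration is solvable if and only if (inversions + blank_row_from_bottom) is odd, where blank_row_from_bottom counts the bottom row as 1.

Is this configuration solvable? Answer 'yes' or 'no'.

Inversions: 48
Blank is in row 3 (0-indexed from top), which is row 1 counting from the bottom (bottom = 1).
48 + 1 = 49, which is odd, so the puzzle is solvable.

Answer: yes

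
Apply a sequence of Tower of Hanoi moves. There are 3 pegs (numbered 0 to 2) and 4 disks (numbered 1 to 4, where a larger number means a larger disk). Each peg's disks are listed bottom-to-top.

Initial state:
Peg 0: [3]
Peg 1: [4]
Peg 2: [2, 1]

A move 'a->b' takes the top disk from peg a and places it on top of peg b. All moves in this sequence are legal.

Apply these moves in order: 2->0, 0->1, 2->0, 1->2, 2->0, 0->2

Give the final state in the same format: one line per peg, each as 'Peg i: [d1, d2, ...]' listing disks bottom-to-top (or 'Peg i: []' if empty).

After move 1 (2->0):
Peg 0: [3, 1]
Peg 1: [4]
Peg 2: [2]

After move 2 (0->1):
Peg 0: [3]
Peg 1: [4, 1]
Peg 2: [2]

After move 3 (2->0):
Peg 0: [3, 2]
Peg 1: [4, 1]
Peg 2: []

After move 4 (1->2):
Peg 0: [3, 2]
Peg 1: [4]
Peg 2: [1]

After move 5 (2->0):
Peg 0: [3, 2, 1]
Peg 1: [4]
Peg 2: []

After move 6 (0->2):
Peg 0: [3, 2]
Peg 1: [4]
Peg 2: [1]

Answer: Peg 0: [3, 2]
Peg 1: [4]
Peg 2: [1]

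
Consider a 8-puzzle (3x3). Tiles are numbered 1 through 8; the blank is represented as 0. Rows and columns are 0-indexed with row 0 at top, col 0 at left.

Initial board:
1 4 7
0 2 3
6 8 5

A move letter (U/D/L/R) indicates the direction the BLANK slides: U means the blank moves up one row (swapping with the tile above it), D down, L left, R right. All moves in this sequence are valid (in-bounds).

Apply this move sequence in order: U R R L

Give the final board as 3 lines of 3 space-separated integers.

After move 1 (U):
0 4 7
1 2 3
6 8 5

After move 2 (R):
4 0 7
1 2 3
6 8 5

After move 3 (R):
4 7 0
1 2 3
6 8 5

After move 4 (L):
4 0 7
1 2 3
6 8 5

Answer: 4 0 7
1 2 3
6 8 5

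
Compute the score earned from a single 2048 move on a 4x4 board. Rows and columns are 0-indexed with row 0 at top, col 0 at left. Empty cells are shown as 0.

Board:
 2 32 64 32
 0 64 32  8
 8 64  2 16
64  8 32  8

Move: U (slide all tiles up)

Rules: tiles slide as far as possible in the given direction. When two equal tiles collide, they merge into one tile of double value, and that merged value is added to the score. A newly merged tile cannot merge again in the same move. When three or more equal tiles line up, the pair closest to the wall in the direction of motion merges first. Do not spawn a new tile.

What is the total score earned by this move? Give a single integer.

Answer: 128

Derivation:
Slide up:
col 0: [2, 0, 8, 64] -> [2, 8, 64, 0]  score +0 (running 0)
col 1: [32, 64, 64, 8] -> [32, 128, 8, 0]  score +128 (running 128)
col 2: [64, 32, 2, 32] -> [64, 32, 2, 32]  score +0 (running 128)
col 3: [32, 8, 16, 8] -> [32, 8, 16, 8]  score +0 (running 128)
Board after move:
  2  32  64  32
  8 128  32   8
 64   8   2  16
  0   0  32   8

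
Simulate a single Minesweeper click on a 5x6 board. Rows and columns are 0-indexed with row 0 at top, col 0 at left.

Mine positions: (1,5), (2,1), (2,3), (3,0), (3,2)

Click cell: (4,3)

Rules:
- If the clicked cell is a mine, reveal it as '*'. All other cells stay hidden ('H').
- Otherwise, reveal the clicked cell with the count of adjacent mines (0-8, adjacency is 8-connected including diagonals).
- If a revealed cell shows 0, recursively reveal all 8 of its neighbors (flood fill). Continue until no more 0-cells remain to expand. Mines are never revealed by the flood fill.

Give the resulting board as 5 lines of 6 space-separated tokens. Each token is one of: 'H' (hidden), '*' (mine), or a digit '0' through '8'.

H H H H H H
H H H H H H
H H H H H H
H H H H H H
H H H 1 H H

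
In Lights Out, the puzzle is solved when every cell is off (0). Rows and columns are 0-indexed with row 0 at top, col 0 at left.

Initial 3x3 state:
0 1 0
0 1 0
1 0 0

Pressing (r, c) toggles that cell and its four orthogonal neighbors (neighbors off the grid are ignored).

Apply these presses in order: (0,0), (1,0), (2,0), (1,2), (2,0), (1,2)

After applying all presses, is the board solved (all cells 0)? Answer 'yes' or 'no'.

Answer: yes

Derivation:
After press 1 at (0,0):
1 0 0
1 1 0
1 0 0

After press 2 at (1,0):
0 0 0
0 0 0
0 0 0

After press 3 at (2,0):
0 0 0
1 0 0
1 1 0

After press 4 at (1,2):
0 0 1
1 1 1
1 1 1

After press 5 at (2,0):
0 0 1
0 1 1
0 0 1

After press 6 at (1,2):
0 0 0
0 0 0
0 0 0

Lights still on: 0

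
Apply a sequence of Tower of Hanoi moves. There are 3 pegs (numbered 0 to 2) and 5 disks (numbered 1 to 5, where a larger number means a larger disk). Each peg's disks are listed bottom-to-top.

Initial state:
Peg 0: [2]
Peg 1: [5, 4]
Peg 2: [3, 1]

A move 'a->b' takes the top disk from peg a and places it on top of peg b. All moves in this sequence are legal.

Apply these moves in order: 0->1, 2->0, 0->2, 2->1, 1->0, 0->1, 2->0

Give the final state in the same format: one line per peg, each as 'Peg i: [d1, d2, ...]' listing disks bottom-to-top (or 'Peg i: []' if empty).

Answer: Peg 0: [3]
Peg 1: [5, 4, 2, 1]
Peg 2: []

Derivation:
After move 1 (0->1):
Peg 0: []
Peg 1: [5, 4, 2]
Peg 2: [3, 1]

After move 2 (2->0):
Peg 0: [1]
Peg 1: [5, 4, 2]
Peg 2: [3]

After move 3 (0->2):
Peg 0: []
Peg 1: [5, 4, 2]
Peg 2: [3, 1]

After move 4 (2->1):
Peg 0: []
Peg 1: [5, 4, 2, 1]
Peg 2: [3]

After move 5 (1->0):
Peg 0: [1]
Peg 1: [5, 4, 2]
Peg 2: [3]

After move 6 (0->1):
Peg 0: []
Peg 1: [5, 4, 2, 1]
Peg 2: [3]

After move 7 (2->0):
Peg 0: [3]
Peg 1: [5, 4, 2, 1]
Peg 2: []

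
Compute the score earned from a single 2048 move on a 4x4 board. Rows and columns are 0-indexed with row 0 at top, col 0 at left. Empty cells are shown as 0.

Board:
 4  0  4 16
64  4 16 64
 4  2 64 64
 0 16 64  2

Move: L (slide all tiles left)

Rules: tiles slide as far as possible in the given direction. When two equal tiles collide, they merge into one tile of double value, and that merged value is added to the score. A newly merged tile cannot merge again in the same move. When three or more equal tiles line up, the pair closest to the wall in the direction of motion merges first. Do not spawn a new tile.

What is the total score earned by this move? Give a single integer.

Answer: 136

Derivation:
Slide left:
row 0: [4, 0, 4, 16] -> [8, 16, 0, 0]  score +8 (running 8)
row 1: [64, 4, 16, 64] -> [64, 4, 16, 64]  score +0 (running 8)
row 2: [4, 2, 64, 64] -> [4, 2, 128, 0]  score +128 (running 136)
row 3: [0, 16, 64, 2] -> [16, 64, 2, 0]  score +0 (running 136)
Board after move:
  8  16   0   0
 64   4  16  64
  4   2 128   0
 16  64   2   0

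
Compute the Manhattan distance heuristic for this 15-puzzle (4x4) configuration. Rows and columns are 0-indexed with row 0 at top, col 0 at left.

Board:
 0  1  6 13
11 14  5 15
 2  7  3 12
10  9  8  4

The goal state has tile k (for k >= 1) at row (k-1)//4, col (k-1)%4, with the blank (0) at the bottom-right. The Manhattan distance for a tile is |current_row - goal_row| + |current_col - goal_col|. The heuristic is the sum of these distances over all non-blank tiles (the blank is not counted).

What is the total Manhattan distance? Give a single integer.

Answer: 36

Derivation:
Tile 1: at (0,1), goal (0,0), distance |0-0|+|1-0| = 1
Tile 6: at (0,2), goal (1,1), distance |0-1|+|2-1| = 2
Tile 13: at (0,3), goal (3,0), distance |0-3|+|3-0| = 6
Tile 11: at (1,0), goal (2,2), distance |1-2|+|0-2| = 3
Tile 14: at (1,1), goal (3,1), distance |1-3|+|1-1| = 2
Tile 5: at (1,2), goal (1,0), distance |1-1|+|2-0| = 2
Tile 15: at (1,3), goal (3,2), distance |1-3|+|3-2| = 3
Tile 2: at (2,0), goal (0,1), distance |2-0|+|0-1| = 3
Tile 7: at (2,1), goal (1,2), distance |2-1|+|1-2| = 2
Tile 3: at (2,2), goal (0,2), distance |2-0|+|2-2| = 2
Tile 12: at (2,3), goal (2,3), distance |2-2|+|3-3| = 0
Tile 10: at (3,0), goal (2,1), distance |3-2|+|0-1| = 2
Tile 9: at (3,1), goal (2,0), distance |3-2|+|1-0| = 2
Tile 8: at (3,2), goal (1,3), distance |3-1|+|2-3| = 3
Tile 4: at (3,3), goal (0,3), distance |3-0|+|3-3| = 3
Sum: 1 + 2 + 6 + 3 + 2 + 2 + 3 + 3 + 2 + 2 + 0 + 2 + 2 + 3 + 3 = 36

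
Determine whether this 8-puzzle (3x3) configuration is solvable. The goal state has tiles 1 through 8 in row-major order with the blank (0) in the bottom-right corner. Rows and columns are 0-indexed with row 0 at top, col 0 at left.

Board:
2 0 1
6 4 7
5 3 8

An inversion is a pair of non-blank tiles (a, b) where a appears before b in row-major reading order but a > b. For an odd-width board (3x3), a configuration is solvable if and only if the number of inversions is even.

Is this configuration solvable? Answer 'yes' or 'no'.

Inversions (pairs i<j in row-major order where tile[i] > tile[j] > 0): 8
8 is even, so the puzzle is solvable.

Answer: yes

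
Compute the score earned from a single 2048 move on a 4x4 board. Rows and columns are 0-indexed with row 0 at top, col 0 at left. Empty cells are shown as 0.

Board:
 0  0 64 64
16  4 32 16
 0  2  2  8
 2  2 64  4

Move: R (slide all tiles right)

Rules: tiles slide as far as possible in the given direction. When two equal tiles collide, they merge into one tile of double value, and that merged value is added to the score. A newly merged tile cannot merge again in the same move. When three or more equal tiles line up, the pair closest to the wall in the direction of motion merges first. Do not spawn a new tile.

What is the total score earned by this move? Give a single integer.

Slide right:
row 0: [0, 0, 64, 64] -> [0, 0, 0, 128]  score +128 (running 128)
row 1: [16, 4, 32, 16] -> [16, 4, 32, 16]  score +0 (running 128)
row 2: [0, 2, 2, 8] -> [0, 0, 4, 8]  score +4 (running 132)
row 3: [2, 2, 64, 4] -> [0, 4, 64, 4]  score +4 (running 136)
Board after move:
  0   0   0 128
 16   4  32  16
  0   0   4   8
  0   4  64   4

Answer: 136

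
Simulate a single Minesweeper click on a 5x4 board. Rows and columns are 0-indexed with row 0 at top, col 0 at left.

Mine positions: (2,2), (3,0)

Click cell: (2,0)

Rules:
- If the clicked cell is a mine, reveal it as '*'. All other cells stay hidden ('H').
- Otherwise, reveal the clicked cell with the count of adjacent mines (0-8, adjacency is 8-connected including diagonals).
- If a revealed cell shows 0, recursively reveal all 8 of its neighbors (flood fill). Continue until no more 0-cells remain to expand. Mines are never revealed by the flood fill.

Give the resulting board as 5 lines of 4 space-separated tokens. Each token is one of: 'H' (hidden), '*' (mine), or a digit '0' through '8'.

H H H H
H H H H
1 H H H
H H H H
H H H H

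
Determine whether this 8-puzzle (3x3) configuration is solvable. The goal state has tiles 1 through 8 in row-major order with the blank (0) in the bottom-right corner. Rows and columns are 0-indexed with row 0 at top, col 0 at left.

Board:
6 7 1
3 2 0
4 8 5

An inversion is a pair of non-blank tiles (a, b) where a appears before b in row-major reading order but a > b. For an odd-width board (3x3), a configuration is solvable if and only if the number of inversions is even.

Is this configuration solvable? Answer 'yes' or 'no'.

Inversions (pairs i<j in row-major order where tile[i] > tile[j] > 0): 12
12 is even, so the puzzle is solvable.

Answer: yes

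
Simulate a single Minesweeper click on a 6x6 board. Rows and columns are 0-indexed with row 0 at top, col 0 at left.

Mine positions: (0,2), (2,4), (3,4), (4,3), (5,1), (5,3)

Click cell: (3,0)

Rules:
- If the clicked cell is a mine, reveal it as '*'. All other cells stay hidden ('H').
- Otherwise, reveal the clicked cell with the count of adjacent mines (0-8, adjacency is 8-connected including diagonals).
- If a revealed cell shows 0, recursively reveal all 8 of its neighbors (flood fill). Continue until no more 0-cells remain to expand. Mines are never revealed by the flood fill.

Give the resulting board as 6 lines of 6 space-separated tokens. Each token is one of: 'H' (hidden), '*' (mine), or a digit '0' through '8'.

0 1 H H H H
0 1 1 2 H H
0 0 0 2 H H
0 0 1 3 H H
1 1 3 H H H
H H H H H H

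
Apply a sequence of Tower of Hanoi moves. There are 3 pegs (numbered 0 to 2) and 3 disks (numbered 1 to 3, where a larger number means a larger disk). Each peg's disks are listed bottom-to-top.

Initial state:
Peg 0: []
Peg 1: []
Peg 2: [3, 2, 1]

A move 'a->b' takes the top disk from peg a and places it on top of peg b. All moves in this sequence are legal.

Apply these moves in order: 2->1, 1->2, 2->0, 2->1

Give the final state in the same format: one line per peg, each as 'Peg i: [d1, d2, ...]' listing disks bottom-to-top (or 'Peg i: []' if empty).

Answer: Peg 0: [1]
Peg 1: [2]
Peg 2: [3]

Derivation:
After move 1 (2->1):
Peg 0: []
Peg 1: [1]
Peg 2: [3, 2]

After move 2 (1->2):
Peg 0: []
Peg 1: []
Peg 2: [3, 2, 1]

After move 3 (2->0):
Peg 0: [1]
Peg 1: []
Peg 2: [3, 2]

After move 4 (2->1):
Peg 0: [1]
Peg 1: [2]
Peg 2: [3]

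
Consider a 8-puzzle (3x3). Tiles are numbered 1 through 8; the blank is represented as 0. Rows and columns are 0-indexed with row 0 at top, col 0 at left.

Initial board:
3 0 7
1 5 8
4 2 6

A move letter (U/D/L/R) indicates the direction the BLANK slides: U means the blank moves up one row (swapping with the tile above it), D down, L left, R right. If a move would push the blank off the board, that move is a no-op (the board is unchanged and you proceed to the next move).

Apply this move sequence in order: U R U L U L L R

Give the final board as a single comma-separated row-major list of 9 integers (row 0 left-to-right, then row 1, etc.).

Answer: 3, 0, 7, 1, 5, 8, 4, 2, 6

Derivation:
After move 1 (U):
3 0 7
1 5 8
4 2 6

After move 2 (R):
3 7 0
1 5 8
4 2 6

After move 3 (U):
3 7 0
1 5 8
4 2 6

After move 4 (L):
3 0 7
1 5 8
4 2 6

After move 5 (U):
3 0 7
1 5 8
4 2 6

After move 6 (L):
0 3 7
1 5 8
4 2 6

After move 7 (L):
0 3 7
1 5 8
4 2 6

After move 8 (R):
3 0 7
1 5 8
4 2 6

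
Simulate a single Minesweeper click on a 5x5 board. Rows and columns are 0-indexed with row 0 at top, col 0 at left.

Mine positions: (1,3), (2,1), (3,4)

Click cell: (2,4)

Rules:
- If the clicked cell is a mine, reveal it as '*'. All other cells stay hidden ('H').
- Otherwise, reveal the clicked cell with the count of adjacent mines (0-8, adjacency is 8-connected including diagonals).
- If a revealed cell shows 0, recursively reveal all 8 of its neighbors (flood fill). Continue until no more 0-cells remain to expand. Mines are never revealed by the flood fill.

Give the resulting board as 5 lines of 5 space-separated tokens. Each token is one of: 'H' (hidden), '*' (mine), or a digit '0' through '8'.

H H H H H
H H H H H
H H H H 2
H H H H H
H H H H H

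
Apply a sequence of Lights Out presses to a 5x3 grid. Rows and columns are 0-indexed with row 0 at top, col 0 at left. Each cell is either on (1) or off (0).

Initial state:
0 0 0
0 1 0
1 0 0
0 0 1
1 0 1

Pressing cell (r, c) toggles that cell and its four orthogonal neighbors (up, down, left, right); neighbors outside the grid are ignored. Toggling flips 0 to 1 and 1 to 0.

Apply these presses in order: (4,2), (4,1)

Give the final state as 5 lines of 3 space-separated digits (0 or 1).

Answer: 0 0 0
0 1 0
1 0 0
0 1 0
0 0 1

Derivation:
After press 1 at (4,2):
0 0 0
0 1 0
1 0 0
0 0 0
1 1 0

After press 2 at (4,1):
0 0 0
0 1 0
1 0 0
0 1 0
0 0 1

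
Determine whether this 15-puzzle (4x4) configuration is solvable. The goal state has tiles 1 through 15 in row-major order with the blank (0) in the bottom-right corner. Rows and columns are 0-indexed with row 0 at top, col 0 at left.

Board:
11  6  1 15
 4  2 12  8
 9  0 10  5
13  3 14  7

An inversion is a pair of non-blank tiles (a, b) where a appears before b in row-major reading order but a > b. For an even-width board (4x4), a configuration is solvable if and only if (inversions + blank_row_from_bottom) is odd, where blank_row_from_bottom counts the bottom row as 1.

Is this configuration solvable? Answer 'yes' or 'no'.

Answer: yes

Derivation:
Inversions: 47
Blank is in row 2 (0-indexed from top), which is row 2 counting from the bottom (bottom = 1).
47 + 2 = 49, which is odd, so the puzzle is solvable.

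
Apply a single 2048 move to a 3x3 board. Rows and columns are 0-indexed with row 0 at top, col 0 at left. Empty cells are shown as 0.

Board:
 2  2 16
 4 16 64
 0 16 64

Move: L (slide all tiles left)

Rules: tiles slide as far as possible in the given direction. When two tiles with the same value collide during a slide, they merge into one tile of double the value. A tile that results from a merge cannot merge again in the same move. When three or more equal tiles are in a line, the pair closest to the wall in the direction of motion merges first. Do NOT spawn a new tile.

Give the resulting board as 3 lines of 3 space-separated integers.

Answer:  4 16  0
 4 16 64
16 64  0

Derivation:
Slide left:
row 0: [2, 2, 16] -> [4, 16, 0]
row 1: [4, 16, 64] -> [4, 16, 64]
row 2: [0, 16, 64] -> [16, 64, 0]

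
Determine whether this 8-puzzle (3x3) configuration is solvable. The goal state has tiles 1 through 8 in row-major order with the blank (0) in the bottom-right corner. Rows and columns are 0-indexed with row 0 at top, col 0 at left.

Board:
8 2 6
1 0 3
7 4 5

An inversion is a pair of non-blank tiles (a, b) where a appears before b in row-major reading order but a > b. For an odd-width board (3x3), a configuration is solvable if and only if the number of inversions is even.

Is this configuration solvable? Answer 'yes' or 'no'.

Answer: yes

Derivation:
Inversions (pairs i<j in row-major order where tile[i] > tile[j] > 0): 14
14 is even, so the puzzle is solvable.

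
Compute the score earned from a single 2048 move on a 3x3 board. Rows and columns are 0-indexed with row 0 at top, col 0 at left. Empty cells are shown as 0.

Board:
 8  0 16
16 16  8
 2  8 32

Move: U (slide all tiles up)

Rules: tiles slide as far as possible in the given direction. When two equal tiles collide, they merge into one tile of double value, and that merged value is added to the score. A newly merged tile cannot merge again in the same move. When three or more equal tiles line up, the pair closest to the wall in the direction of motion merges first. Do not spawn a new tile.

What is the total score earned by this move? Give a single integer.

Slide up:
col 0: [8, 16, 2] -> [8, 16, 2]  score +0 (running 0)
col 1: [0, 16, 8] -> [16, 8, 0]  score +0 (running 0)
col 2: [16, 8, 32] -> [16, 8, 32]  score +0 (running 0)
Board after move:
 8 16 16
16  8  8
 2  0 32

Answer: 0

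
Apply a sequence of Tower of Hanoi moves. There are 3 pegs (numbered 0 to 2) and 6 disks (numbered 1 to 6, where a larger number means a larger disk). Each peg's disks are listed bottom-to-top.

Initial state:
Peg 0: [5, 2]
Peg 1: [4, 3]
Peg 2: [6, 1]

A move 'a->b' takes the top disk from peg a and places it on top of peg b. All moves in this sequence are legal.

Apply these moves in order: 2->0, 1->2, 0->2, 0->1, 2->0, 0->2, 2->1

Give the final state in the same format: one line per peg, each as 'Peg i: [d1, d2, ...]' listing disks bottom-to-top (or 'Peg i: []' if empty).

Answer: Peg 0: [5]
Peg 1: [4, 2, 1]
Peg 2: [6, 3]

Derivation:
After move 1 (2->0):
Peg 0: [5, 2, 1]
Peg 1: [4, 3]
Peg 2: [6]

After move 2 (1->2):
Peg 0: [5, 2, 1]
Peg 1: [4]
Peg 2: [6, 3]

After move 3 (0->2):
Peg 0: [5, 2]
Peg 1: [4]
Peg 2: [6, 3, 1]

After move 4 (0->1):
Peg 0: [5]
Peg 1: [4, 2]
Peg 2: [6, 3, 1]

After move 5 (2->0):
Peg 0: [5, 1]
Peg 1: [4, 2]
Peg 2: [6, 3]

After move 6 (0->2):
Peg 0: [5]
Peg 1: [4, 2]
Peg 2: [6, 3, 1]

After move 7 (2->1):
Peg 0: [5]
Peg 1: [4, 2, 1]
Peg 2: [6, 3]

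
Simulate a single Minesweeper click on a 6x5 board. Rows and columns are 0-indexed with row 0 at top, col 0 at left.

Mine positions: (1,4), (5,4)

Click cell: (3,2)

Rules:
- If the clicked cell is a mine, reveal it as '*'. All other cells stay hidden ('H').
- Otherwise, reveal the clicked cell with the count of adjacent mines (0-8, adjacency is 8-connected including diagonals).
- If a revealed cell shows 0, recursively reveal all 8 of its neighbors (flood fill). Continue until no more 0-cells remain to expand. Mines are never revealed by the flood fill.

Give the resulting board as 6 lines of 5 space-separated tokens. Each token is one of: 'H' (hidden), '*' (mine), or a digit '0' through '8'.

0 0 0 1 H
0 0 0 1 H
0 0 0 1 1
0 0 0 0 0
0 0 0 1 1
0 0 0 1 H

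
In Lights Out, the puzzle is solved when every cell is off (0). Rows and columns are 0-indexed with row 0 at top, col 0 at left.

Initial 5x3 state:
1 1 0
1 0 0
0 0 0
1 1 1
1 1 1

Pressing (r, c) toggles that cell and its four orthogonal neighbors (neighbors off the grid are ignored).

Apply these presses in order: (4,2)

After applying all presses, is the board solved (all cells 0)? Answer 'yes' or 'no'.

After press 1 at (4,2):
1 1 0
1 0 0
0 0 0
1 1 0
1 0 0

Lights still on: 6

Answer: no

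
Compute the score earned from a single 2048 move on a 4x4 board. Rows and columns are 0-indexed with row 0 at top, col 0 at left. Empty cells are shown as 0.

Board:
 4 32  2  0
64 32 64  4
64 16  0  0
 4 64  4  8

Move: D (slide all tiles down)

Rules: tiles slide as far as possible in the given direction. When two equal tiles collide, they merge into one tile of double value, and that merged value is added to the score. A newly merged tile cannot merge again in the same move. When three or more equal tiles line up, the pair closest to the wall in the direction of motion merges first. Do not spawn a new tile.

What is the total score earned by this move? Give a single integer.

Answer: 192

Derivation:
Slide down:
col 0: [4, 64, 64, 4] -> [0, 4, 128, 4]  score +128 (running 128)
col 1: [32, 32, 16, 64] -> [0, 64, 16, 64]  score +64 (running 192)
col 2: [2, 64, 0, 4] -> [0, 2, 64, 4]  score +0 (running 192)
col 3: [0, 4, 0, 8] -> [0, 0, 4, 8]  score +0 (running 192)
Board after move:
  0   0   0   0
  4  64   2   0
128  16  64   4
  4  64   4   8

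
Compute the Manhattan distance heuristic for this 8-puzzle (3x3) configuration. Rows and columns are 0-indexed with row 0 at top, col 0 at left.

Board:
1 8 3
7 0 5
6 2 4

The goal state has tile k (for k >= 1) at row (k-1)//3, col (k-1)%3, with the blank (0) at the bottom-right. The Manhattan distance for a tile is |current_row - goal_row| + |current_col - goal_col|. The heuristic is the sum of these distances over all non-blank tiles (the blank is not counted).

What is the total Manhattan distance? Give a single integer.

Answer: 12

Derivation:
Tile 1: (0,0)->(0,0) = 0
Tile 8: (0,1)->(2,1) = 2
Tile 3: (0,2)->(0,2) = 0
Tile 7: (1,0)->(2,0) = 1
Tile 5: (1,2)->(1,1) = 1
Tile 6: (2,0)->(1,2) = 3
Tile 2: (2,1)->(0,1) = 2
Tile 4: (2,2)->(1,0) = 3
Sum: 0 + 2 + 0 + 1 + 1 + 3 + 2 + 3 = 12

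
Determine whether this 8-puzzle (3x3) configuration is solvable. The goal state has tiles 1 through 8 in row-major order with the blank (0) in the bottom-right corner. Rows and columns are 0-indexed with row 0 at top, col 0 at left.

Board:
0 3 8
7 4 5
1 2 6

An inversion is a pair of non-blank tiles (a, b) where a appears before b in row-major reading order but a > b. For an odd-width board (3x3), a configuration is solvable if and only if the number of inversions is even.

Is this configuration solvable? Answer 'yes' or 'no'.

Answer: no

Derivation:
Inversions (pairs i<j in row-major order where tile[i] > tile[j] > 0): 17
17 is odd, so the puzzle is not solvable.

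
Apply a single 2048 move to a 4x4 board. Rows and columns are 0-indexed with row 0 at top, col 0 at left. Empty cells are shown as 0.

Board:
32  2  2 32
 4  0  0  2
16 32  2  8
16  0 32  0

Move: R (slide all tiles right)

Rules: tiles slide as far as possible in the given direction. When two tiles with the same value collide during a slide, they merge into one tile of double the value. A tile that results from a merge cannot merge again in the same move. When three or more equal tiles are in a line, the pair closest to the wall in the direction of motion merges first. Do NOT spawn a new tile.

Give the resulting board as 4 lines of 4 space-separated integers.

Slide right:
row 0: [32, 2, 2, 32] -> [0, 32, 4, 32]
row 1: [4, 0, 0, 2] -> [0, 0, 4, 2]
row 2: [16, 32, 2, 8] -> [16, 32, 2, 8]
row 3: [16, 0, 32, 0] -> [0, 0, 16, 32]

Answer:  0 32  4 32
 0  0  4  2
16 32  2  8
 0  0 16 32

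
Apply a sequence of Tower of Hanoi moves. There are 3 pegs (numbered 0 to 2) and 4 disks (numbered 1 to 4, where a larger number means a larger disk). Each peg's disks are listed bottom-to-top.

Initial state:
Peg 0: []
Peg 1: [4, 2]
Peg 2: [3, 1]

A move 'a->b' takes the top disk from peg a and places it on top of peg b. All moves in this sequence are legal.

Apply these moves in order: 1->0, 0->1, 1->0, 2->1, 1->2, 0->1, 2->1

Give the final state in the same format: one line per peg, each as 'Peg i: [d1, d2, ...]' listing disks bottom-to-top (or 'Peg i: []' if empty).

Answer: Peg 0: []
Peg 1: [4, 2, 1]
Peg 2: [3]

Derivation:
After move 1 (1->0):
Peg 0: [2]
Peg 1: [4]
Peg 2: [3, 1]

After move 2 (0->1):
Peg 0: []
Peg 1: [4, 2]
Peg 2: [3, 1]

After move 3 (1->0):
Peg 0: [2]
Peg 1: [4]
Peg 2: [3, 1]

After move 4 (2->1):
Peg 0: [2]
Peg 1: [4, 1]
Peg 2: [3]

After move 5 (1->2):
Peg 0: [2]
Peg 1: [4]
Peg 2: [3, 1]

After move 6 (0->1):
Peg 0: []
Peg 1: [4, 2]
Peg 2: [3, 1]

After move 7 (2->1):
Peg 0: []
Peg 1: [4, 2, 1]
Peg 2: [3]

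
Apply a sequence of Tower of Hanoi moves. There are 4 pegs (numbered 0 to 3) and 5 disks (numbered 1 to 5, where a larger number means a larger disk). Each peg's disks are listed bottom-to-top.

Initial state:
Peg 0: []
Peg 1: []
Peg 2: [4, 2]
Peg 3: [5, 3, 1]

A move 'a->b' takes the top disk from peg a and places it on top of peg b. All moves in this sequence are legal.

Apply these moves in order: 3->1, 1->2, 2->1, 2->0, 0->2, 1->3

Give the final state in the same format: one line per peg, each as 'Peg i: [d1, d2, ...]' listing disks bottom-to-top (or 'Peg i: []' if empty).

After move 1 (3->1):
Peg 0: []
Peg 1: [1]
Peg 2: [4, 2]
Peg 3: [5, 3]

After move 2 (1->2):
Peg 0: []
Peg 1: []
Peg 2: [4, 2, 1]
Peg 3: [5, 3]

After move 3 (2->1):
Peg 0: []
Peg 1: [1]
Peg 2: [4, 2]
Peg 3: [5, 3]

After move 4 (2->0):
Peg 0: [2]
Peg 1: [1]
Peg 2: [4]
Peg 3: [5, 3]

After move 5 (0->2):
Peg 0: []
Peg 1: [1]
Peg 2: [4, 2]
Peg 3: [5, 3]

After move 6 (1->3):
Peg 0: []
Peg 1: []
Peg 2: [4, 2]
Peg 3: [5, 3, 1]

Answer: Peg 0: []
Peg 1: []
Peg 2: [4, 2]
Peg 3: [5, 3, 1]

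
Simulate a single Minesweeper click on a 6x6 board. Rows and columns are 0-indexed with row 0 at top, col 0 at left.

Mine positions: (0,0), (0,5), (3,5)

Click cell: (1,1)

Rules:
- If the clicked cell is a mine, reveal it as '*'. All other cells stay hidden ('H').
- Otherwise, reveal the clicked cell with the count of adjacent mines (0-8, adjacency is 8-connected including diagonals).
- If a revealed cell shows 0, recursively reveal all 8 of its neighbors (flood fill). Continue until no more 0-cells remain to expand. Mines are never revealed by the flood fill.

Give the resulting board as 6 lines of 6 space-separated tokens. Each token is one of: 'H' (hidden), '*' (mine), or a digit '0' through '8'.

H H H H H H
H 1 H H H H
H H H H H H
H H H H H H
H H H H H H
H H H H H H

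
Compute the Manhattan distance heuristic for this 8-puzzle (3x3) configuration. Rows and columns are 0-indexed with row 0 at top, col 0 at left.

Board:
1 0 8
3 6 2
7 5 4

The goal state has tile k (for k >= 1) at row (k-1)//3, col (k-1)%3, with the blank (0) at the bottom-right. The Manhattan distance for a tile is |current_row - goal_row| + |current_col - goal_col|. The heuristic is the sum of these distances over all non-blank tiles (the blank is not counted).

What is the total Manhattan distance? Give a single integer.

Tile 1: (0,0)->(0,0) = 0
Tile 8: (0,2)->(2,1) = 3
Tile 3: (1,0)->(0,2) = 3
Tile 6: (1,1)->(1,2) = 1
Tile 2: (1,2)->(0,1) = 2
Tile 7: (2,0)->(2,0) = 0
Tile 5: (2,1)->(1,1) = 1
Tile 4: (2,2)->(1,0) = 3
Sum: 0 + 3 + 3 + 1 + 2 + 0 + 1 + 3 = 13

Answer: 13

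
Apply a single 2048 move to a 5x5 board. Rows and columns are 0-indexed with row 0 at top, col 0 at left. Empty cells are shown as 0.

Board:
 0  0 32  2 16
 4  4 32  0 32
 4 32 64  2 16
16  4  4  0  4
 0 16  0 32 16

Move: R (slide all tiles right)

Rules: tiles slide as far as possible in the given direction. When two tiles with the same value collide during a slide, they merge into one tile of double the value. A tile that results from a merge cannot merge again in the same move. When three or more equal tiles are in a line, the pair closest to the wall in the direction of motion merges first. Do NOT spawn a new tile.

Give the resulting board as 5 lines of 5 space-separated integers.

Answer:  0  0 32  2 16
 0  0  0  8 64
 4 32 64  2 16
 0  0 16  4  8
 0  0 16 32 16

Derivation:
Slide right:
row 0: [0, 0, 32, 2, 16] -> [0, 0, 32, 2, 16]
row 1: [4, 4, 32, 0, 32] -> [0, 0, 0, 8, 64]
row 2: [4, 32, 64, 2, 16] -> [4, 32, 64, 2, 16]
row 3: [16, 4, 4, 0, 4] -> [0, 0, 16, 4, 8]
row 4: [0, 16, 0, 32, 16] -> [0, 0, 16, 32, 16]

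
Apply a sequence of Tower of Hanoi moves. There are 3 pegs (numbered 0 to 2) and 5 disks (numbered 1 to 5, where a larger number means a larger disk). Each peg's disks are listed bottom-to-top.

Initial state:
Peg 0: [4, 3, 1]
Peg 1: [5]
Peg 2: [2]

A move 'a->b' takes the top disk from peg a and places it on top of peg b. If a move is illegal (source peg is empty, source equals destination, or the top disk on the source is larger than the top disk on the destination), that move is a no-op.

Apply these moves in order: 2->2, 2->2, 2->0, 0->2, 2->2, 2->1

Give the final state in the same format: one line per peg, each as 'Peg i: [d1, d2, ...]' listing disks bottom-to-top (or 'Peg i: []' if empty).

After move 1 (2->2):
Peg 0: [4, 3, 1]
Peg 1: [5]
Peg 2: [2]

After move 2 (2->2):
Peg 0: [4, 3, 1]
Peg 1: [5]
Peg 2: [2]

After move 3 (2->0):
Peg 0: [4, 3, 1]
Peg 1: [5]
Peg 2: [2]

After move 4 (0->2):
Peg 0: [4, 3]
Peg 1: [5]
Peg 2: [2, 1]

After move 5 (2->2):
Peg 0: [4, 3]
Peg 1: [5]
Peg 2: [2, 1]

After move 6 (2->1):
Peg 0: [4, 3]
Peg 1: [5, 1]
Peg 2: [2]

Answer: Peg 0: [4, 3]
Peg 1: [5, 1]
Peg 2: [2]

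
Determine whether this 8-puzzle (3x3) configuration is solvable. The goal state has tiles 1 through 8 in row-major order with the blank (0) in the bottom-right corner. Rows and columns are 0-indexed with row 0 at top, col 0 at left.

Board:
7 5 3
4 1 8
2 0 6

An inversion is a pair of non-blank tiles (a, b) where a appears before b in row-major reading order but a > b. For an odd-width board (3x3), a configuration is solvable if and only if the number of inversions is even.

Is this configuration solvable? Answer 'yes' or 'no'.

Answer: yes

Derivation:
Inversions (pairs i<j in row-major order where tile[i] > tile[j] > 0): 16
16 is even, so the puzzle is solvable.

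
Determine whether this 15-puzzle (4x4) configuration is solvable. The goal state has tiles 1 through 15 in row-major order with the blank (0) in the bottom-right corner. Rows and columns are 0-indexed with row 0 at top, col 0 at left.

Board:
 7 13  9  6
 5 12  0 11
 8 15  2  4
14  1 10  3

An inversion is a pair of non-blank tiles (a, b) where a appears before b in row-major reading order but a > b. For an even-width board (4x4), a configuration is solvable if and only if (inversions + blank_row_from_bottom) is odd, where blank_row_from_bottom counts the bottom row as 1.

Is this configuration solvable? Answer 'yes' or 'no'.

Inversions: 63
Blank is in row 1 (0-indexed from top), which is row 3 counting from the bottom (bottom = 1).
63 + 3 = 66, which is even, so the puzzle is not solvable.

Answer: no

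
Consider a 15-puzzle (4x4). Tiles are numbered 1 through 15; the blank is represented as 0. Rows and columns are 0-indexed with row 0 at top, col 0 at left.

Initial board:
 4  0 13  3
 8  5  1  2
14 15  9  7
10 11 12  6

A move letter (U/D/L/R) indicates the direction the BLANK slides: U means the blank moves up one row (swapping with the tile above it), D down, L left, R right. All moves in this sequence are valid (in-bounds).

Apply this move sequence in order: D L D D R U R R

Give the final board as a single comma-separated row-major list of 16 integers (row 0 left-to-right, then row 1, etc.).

After move 1 (D):
 4  5 13  3
 8  0  1  2
14 15  9  7
10 11 12  6

After move 2 (L):
 4  5 13  3
 0  8  1  2
14 15  9  7
10 11 12  6

After move 3 (D):
 4  5 13  3
14  8  1  2
 0 15  9  7
10 11 12  6

After move 4 (D):
 4  5 13  3
14  8  1  2
10 15  9  7
 0 11 12  6

After move 5 (R):
 4  5 13  3
14  8  1  2
10 15  9  7
11  0 12  6

After move 6 (U):
 4  5 13  3
14  8  1  2
10  0  9  7
11 15 12  6

After move 7 (R):
 4  5 13  3
14  8  1  2
10  9  0  7
11 15 12  6

After move 8 (R):
 4  5 13  3
14  8  1  2
10  9  7  0
11 15 12  6

Answer: 4, 5, 13, 3, 14, 8, 1, 2, 10, 9, 7, 0, 11, 15, 12, 6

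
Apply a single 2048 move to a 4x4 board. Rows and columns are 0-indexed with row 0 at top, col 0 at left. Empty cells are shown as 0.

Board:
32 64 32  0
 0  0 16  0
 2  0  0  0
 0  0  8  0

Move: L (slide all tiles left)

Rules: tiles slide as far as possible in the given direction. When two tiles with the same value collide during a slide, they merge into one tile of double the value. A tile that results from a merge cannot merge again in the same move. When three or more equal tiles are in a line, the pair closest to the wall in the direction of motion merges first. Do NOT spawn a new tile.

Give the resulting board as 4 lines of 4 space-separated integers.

Answer: 32 64 32  0
16  0  0  0
 2  0  0  0
 8  0  0  0

Derivation:
Slide left:
row 0: [32, 64, 32, 0] -> [32, 64, 32, 0]
row 1: [0, 0, 16, 0] -> [16, 0, 0, 0]
row 2: [2, 0, 0, 0] -> [2, 0, 0, 0]
row 3: [0, 0, 8, 0] -> [8, 0, 0, 0]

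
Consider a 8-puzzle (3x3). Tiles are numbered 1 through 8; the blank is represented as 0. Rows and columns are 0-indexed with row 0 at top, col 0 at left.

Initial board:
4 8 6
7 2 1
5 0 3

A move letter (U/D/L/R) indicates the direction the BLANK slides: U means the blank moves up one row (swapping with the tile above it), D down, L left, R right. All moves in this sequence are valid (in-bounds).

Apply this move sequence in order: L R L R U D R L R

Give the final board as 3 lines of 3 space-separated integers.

After move 1 (L):
4 8 6
7 2 1
0 5 3

After move 2 (R):
4 8 6
7 2 1
5 0 3

After move 3 (L):
4 8 6
7 2 1
0 5 3

After move 4 (R):
4 8 6
7 2 1
5 0 3

After move 5 (U):
4 8 6
7 0 1
5 2 3

After move 6 (D):
4 8 6
7 2 1
5 0 3

After move 7 (R):
4 8 6
7 2 1
5 3 0

After move 8 (L):
4 8 6
7 2 1
5 0 3

After move 9 (R):
4 8 6
7 2 1
5 3 0

Answer: 4 8 6
7 2 1
5 3 0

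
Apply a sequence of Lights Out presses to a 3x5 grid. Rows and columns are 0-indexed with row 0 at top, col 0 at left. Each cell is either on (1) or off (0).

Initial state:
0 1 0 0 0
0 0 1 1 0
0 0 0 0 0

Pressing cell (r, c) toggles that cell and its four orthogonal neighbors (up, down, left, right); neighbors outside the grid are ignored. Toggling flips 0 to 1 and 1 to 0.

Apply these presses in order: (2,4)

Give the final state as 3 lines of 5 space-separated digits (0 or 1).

After press 1 at (2,4):
0 1 0 0 0
0 0 1 1 1
0 0 0 1 1

Answer: 0 1 0 0 0
0 0 1 1 1
0 0 0 1 1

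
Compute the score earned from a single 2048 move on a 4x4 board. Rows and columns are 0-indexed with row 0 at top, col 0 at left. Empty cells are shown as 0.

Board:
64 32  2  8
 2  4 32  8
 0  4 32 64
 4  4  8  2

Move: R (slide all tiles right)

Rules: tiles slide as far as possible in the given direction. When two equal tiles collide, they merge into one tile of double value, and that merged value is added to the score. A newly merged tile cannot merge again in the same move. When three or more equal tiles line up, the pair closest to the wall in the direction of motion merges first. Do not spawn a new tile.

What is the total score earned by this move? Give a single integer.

Slide right:
row 0: [64, 32, 2, 8] -> [64, 32, 2, 8]  score +0 (running 0)
row 1: [2, 4, 32, 8] -> [2, 4, 32, 8]  score +0 (running 0)
row 2: [0, 4, 32, 64] -> [0, 4, 32, 64]  score +0 (running 0)
row 3: [4, 4, 8, 2] -> [0, 8, 8, 2]  score +8 (running 8)
Board after move:
64 32  2  8
 2  4 32  8
 0  4 32 64
 0  8  8  2

Answer: 8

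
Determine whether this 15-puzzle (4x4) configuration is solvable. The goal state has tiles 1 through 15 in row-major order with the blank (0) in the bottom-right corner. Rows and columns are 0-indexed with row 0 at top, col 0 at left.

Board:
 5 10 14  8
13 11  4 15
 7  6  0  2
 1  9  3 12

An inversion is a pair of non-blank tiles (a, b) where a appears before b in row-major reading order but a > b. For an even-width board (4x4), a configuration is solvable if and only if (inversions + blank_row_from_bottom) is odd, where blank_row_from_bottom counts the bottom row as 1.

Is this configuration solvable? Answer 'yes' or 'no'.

Inversions: 64
Blank is in row 2 (0-indexed from top), which is row 2 counting from the bottom (bottom = 1).
64 + 2 = 66, which is even, so the puzzle is not solvable.

Answer: no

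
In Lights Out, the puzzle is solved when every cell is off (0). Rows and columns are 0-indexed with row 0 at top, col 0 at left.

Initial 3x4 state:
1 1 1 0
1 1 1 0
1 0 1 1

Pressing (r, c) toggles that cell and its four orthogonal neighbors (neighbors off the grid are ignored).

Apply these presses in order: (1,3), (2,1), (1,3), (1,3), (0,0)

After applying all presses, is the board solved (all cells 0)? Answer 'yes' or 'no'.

After press 1 at (1,3):
1 1 1 1
1 1 0 1
1 0 1 0

After press 2 at (2,1):
1 1 1 1
1 0 0 1
0 1 0 0

After press 3 at (1,3):
1 1 1 0
1 0 1 0
0 1 0 1

After press 4 at (1,3):
1 1 1 1
1 0 0 1
0 1 0 0

After press 5 at (0,0):
0 0 1 1
0 0 0 1
0 1 0 0

Lights still on: 4

Answer: no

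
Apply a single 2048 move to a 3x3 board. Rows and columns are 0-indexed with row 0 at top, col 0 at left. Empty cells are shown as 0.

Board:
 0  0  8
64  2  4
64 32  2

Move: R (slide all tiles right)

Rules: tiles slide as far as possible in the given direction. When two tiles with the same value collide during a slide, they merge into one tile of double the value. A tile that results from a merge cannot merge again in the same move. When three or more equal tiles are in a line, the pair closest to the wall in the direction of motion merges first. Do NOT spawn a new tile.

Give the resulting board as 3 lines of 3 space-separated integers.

Answer:  0  0  8
64  2  4
64 32  2

Derivation:
Slide right:
row 0: [0, 0, 8] -> [0, 0, 8]
row 1: [64, 2, 4] -> [64, 2, 4]
row 2: [64, 32, 2] -> [64, 32, 2]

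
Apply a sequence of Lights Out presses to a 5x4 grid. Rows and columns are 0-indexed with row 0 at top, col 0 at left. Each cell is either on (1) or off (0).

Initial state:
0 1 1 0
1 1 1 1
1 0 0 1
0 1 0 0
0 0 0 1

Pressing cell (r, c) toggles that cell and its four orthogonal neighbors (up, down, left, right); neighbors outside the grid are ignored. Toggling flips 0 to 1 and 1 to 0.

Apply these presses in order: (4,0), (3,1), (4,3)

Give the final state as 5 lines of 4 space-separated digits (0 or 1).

Answer: 0 1 1 0
1 1 1 1
1 1 0 1
0 0 1 1
1 0 1 0

Derivation:
After press 1 at (4,0):
0 1 1 0
1 1 1 1
1 0 0 1
1 1 0 0
1 1 0 1

After press 2 at (3,1):
0 1 1 0
1 1 1 1
1 1 0 1
0 0 1 0
1 0 0 1

After press 3 at (4,3):
0 1 1 0
1 1 1 1
1 1 0 1
0 0 1 1
1 0 1 0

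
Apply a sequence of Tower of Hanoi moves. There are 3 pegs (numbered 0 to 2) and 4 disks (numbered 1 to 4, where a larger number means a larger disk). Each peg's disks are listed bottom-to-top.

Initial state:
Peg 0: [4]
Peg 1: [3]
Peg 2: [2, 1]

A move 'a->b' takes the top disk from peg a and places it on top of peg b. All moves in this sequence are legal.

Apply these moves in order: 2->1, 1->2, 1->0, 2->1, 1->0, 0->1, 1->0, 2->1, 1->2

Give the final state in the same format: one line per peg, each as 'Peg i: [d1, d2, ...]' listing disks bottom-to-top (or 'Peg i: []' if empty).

Answer: Peg 0: [4, 3, 1]
Peg 1: []
Peg 2: [2]

Derivation:
After move 1 (2->1):
Peg 0: [4]
Peg 1: [3, 1]
Peg 2: [2]

After move 2 (1->2):
Peg 0: [4]
Peg 1: [3]
Peg 2: [2, 1]

After move 3 (1->0):
Peg 0: [4, 3]
Peg 1: []
Peg 2: [2, 1]

After move 4 (2->1):
Peg 0: [4, 3]
Peg 1: [1]
Peg 2: [2]

After move 5 (1->0):
Peg 0: [4, 3, 1]
Peg 1: []
Peg 2: [2]

After move 6 (0->1):
Peg 0: [4, 3]
Peg 1: [1]
Peg 2: [2]

After move 7 (1->0):
Peg 0: [4, 3, 1]
Peg 1: []
Peg 2: [2]

After move 8 (2->1):
Peg 0: [4, 3, 1]
Peg 1: [2]
Peg 2: []

After move 9 (1->2):
Peg 0: [4, 3, 1]
Peg 1: []
Peg 2: [2]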